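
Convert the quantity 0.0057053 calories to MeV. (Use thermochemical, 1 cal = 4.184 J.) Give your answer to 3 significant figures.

1.49e+11 MeV

1 calorie = 2.61145e+13 MeV.
Thus 0.0057053 × 2.61145e+13 ≈ 1.49e+11 MeV.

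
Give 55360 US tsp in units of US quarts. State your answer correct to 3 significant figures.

288 US quarts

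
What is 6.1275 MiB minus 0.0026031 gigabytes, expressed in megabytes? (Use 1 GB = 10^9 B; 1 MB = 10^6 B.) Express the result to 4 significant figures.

6.1275 MiB = 6.42515 MB and 0.0026031 GB = 2.60310 MB.
6.42515 − 2.60310 ≈ 3.822 MB.

3.822 megabytes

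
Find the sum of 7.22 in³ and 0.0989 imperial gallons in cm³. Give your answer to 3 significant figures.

568 cm³

7.22 in³ = 118.315 cm³ and 0.0989 imp gal = 449.608 cm³.
118.315 + 449.608 ≈ 568 cm³.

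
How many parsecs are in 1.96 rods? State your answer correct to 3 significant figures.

3.19 × 10^-16 pc

1 rod = 1.62985 × 10^-16 pc.
1.96 × 1.62985 × 10^-16 ≈ 3.19 × 10^-16 pc.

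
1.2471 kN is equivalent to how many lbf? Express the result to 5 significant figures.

280.36 lbf

1 kN = 224.809 lbf.
So 1.2471 × 224.809 ≈ 280.36 lbf.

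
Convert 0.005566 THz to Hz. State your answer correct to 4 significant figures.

5.566 × 10^9 Hz

1 THz = 1.00000 × 10^12 hertz.
So 0.005566 × 1.00000 × 10^12 ≈ 5.566 × 10^9 Hz.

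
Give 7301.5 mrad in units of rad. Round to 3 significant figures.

7.30 rad

1 milliradian = 0.00100000 radians.
Thus 7301.5 × 0.00100000 ≈ 7.30 rad.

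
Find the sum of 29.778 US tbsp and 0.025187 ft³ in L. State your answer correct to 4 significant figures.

1.154 liters

29.778 US tbsp = 0.440320 L and 0.025187 ft³ = 0.713216 L.
0.440320 + 0.713216 ≈ 1.154 L.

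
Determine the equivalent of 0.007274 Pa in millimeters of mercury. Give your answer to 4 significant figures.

5.456e-5 mmHg

1 Pa = 0.00750062 millimeters of mercury.
0.007274 × 0.00750062 ≈ 5.456e-5 mmHg.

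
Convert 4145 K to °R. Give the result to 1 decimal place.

7461.0 °R

°R = K × 9/5.
Applying the formula gives 7461.0 °R.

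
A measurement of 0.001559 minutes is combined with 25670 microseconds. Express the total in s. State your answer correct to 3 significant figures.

0.119 seconds

0.001559 min = 0.0935400 s and 25670 μs = 0.0256700 s.
0.0935400 + 0.0256700 ≈ 0.119 s.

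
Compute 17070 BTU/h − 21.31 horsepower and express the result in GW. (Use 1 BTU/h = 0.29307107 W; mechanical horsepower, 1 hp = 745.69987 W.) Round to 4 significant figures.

17070 BTU/h = 5.00272e-6 GW and 21.31 hp = 1.58909e-5 GW.
5.00272e-6 − 1.58909e-5 ≈ -1.089e-5 GW.

-1.089e-5 GW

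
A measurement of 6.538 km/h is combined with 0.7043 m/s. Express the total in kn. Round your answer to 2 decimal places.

4.90 kn

6.538 km/h = 3.53024 kn and 0.7043 m/s = 1.36905 kn.
3.53024 + 1.36905 ≈ 4.90 kn.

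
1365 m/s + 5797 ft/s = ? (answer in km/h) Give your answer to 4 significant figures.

11270 km/h

1365 m/s = 4914.00 km/h and 5797 ft/s = 6360.93 km/h.
4914.00 + 6360.93 ≈ 11270 km/h.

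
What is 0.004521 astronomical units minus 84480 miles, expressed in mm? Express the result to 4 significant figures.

0.004521 au = 6.76332 × 10^11 mm and 84480 mi = 1.35957 × 10^11 mm.
6.76332 × 10^11 − 1.35957 × 10^11 ≈ 5.404 × 10^11 mm.

5.404 × 10^11 mm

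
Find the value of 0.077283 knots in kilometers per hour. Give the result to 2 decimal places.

0.14 kilometers per hour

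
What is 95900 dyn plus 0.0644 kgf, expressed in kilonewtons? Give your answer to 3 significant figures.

0.00159 kN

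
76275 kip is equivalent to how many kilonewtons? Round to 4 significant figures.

339300 kilonewtons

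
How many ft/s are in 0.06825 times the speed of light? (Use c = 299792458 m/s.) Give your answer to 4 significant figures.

6.713e+7 ft/s

1 c = 9.83571e+8 ft/s.
0.06825 × 9.83571e+8 ≈ 6.713e+7 ft/s.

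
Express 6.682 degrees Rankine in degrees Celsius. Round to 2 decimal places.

-269.44 °C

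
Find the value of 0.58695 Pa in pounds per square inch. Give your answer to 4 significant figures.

1 pascal = 0.000145038 psi.
Thus 0.58695 × 0.000145038 ≈ 8.513e-5 psi.

8.513e-5 psi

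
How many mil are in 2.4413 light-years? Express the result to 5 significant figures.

1 light-year = 3.72470 × 10^20 mil.
Then 2.4413 × 3.72470 × 10^20 ≈ 9.0931 × 10^20 mil.

9.0931 × 10^20 mil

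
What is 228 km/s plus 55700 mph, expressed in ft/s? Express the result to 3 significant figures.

228 km/s = 748031 ft/s and 55700 mph = 81693.3 ft/s.
748031 + 81693.3 ≈ 830000 ft/s.

830000 ft/s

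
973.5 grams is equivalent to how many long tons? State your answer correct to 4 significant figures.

0.0009581 long ton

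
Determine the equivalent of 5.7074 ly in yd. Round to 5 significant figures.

5.9051e+16 yards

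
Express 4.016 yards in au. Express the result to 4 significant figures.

2.455 × 10^-11 au

1 yard = 6.11239 × 10^-12 au.
Then 4.016 × 6.11239 × 10^-12 ≈ 2.455 × 10^-11 au.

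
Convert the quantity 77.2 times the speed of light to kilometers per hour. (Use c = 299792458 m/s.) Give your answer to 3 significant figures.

1 c = 1.07925e+9 kilometers per hour.
Then 77.2 × 1.07925e+9 ≈ 8.33e+10 km/h.

8.33e+10 kilometers per hour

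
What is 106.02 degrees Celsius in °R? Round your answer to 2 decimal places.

682.51 degrees Rankine

°R = (°C + 273.15) × 9/5.
Applying the formula gives 682.51 °R.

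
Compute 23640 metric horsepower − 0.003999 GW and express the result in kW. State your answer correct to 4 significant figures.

13390 kilowatts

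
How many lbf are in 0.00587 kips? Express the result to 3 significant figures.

1 kip = 1000.00 pounds-force.
Then 0.00587 × 1000.00 ≈ 5.87 lbf.

5.87 lbf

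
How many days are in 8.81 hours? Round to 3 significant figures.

0.367 d

1 h = 0.0416667 d.
Then 8.81 × 0.0416667 ≈ 0.367 d.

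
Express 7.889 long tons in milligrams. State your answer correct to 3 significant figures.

8.02 × 10^9 milligrams

1 long ton = 1.01605 × 10^9 milligrams.
So 7.889 × 1.01605 × 10^9 ≈ 8.02 × 10^9 mg.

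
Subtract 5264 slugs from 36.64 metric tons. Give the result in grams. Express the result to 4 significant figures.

-4.018 × 10^7 g

36.64 t = 3.66400 × 10^7 g and 5264 slug = 7.68223 × 10^7 g.
3.66400 × 10^7 − 7.68223 × 10^7 ≈ -4.018 × 10^7 g.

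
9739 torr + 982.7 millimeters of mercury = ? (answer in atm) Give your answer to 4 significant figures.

14.11 atm

9739 torr = 12.8145 atm and 982.7 mmHg = 1.29303 atm.
12.8145 + 1.29303 ≈ 14.11 atm.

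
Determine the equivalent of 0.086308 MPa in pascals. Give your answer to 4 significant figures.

86310 Pa

1 megapascal = 1.00000 × 10^6 Pa.
0.086308 × 1.00000 × 10^6 ≈ 86310 Pa.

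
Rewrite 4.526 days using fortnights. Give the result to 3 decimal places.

0.323 fortnight

1 day = 0.0714286 fortnights.
Then 4.526 × 0.0714286 ≈ 0.323 fortnight.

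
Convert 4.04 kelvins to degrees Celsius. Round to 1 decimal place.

-269.1 °C

K = °C + 273.15.
Applying the formula gives -269.1 °C.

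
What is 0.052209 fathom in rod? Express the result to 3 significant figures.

0.0190 rod

1 fathom = 0.363636 rod.
So 0.052209 × 0.363636 ≈ 0.0190 rod.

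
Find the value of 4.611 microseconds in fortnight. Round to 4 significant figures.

1 μs = 8.26720 × 10^-13 fortnights.
Then 4.611 × 8.26720 × 10^-13 ≈ 3.812 × 10^-12 fortnight.

3.812 × 10^-12 fortnight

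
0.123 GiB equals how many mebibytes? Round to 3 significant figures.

126 mebibytes

1 GiB = 1024.00 mebibytes.
So 0.123 × 1024.00 ≈ 126 MiB.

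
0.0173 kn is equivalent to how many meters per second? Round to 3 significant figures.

1 knot = 0.514444 m/s.
Thus 0.0173 × 0.514444 ≈ 0.00890 m/s.

0.00890 m/s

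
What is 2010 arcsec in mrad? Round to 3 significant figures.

1 arcsecond = 0.00484814 mrad.
2010 × 0.00484814 ≈ 9.74 mrad.

9.74 mrad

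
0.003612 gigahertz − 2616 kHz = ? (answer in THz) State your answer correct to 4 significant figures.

9.960e-7 terahertz

0.003612 GHz = 3.61200e-6 THz and 2616 kHz = 2.61600e-6 THz.
3.61200e-6 − 2.61600e-6 ≈ 9.960e-7 THz.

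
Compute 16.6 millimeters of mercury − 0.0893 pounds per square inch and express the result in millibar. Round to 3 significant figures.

16.0 mbar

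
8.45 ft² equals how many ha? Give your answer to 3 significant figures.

7.85 × 10^-5 ha

1 square foot = 9.29030 × 10^-6 ha.
Thus 8.45 × 9.29030 × 10^-6 ≈ 7.85 × 10^-5 ha.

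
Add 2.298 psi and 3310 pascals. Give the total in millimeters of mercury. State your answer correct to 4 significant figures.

143.7 millimeters of mercury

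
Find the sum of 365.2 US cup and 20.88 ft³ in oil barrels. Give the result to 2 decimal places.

365.2 US cup = 0.543452 bbl and 20.88 ft³ = 3.71889 bbl.
0.543452 + 3.71889 ≈ 4.26 bbl.

4.26 oil barrels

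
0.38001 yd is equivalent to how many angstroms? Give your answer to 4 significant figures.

3.475 × 10^9 Å

1 yd = 9.14400 × 10^9 Å.
So 0.38001 × 9.14400 × 10^9 ≈ 3.475 × 10^9 Å.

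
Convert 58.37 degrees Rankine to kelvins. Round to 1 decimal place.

32.4 K

°R = K × 9/5.
Applying the formula gives 32.4 K.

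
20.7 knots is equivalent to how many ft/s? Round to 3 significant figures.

34.9 ft/s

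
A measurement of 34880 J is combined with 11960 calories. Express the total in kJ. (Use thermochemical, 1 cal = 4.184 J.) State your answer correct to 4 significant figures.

34880 J = 34.8800 kJ and 11960 cal = 50.0406 kJ.
34.8800 + 50.0406 ≈ 84.92 kJ.

84.92 kJ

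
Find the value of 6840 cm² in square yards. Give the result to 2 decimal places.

0.82 yd²

1 square centimeter = 0.000119599 yd².
6840 × 0.000119599 ≈ 0.82 yd².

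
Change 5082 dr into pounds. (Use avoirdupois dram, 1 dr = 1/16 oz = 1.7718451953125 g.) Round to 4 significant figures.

1 dram = 0.00390625 pounds.
5082 × 0.00390625 ≈ 19.85 lb.

19.85 pounds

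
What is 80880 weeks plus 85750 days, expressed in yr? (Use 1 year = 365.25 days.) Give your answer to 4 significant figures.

80880 wk = 1550.06 yr and 85750 d = 234.771 yr.
1550.06 + 234.771 ≈ 1785 yr.

1785 yr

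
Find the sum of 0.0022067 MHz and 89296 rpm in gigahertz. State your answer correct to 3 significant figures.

0.0022067 MHz = 2.20670 × 10^-6 GHz and 89296 rpm = 1.48827 × 10^-6 GHz.
2.20670 × 10^-6 + 1.48827 × 10^-6 ≈ 3.69 × 10^-6 GHz.

3.69 × 10^-6 gigahertz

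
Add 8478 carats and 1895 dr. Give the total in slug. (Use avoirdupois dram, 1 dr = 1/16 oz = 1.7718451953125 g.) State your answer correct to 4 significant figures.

0.3463 slugs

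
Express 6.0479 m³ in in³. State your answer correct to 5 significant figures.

1 cubic meter = 61023.7 in³.
Thus 6.0479 × 61023.7 ≈ 369070 in³.

369070 cubic inches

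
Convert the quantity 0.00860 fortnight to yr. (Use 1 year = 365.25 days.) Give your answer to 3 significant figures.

1 fortnight = 0.0383299 yr.
0.00860 × 0.0383299 ≈ 0.000330 yr.

0.000330 years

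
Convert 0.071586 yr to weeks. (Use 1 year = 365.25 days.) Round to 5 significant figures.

1 year = 52.1786 weeks.
Thus 0.071586 × 52.1786 ≈ 3.7353 wk.

3.7353 wk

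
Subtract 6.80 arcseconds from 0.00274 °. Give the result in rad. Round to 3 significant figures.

1.49e-5 rad

0.00274 ° = 4.78220e-5 rad and 6.80 arcsec = 3.29673e-5 rad.
4.78220e-5 − 3.29673e-5 ≈ 1.49e-5 rad.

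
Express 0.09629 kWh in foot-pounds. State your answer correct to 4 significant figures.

1 kilowatt-hour = 2.65522e+6 ft·lbf.
0.09629 × 2.65522e+6 ≈ 255700 ft·lbf.

255700 ft·lbf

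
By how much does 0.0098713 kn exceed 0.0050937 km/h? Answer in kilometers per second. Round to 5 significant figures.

3.6633e-6 km/s

0.0098713 kn = 5.07824e-6 km/s and 0.0050937 km/h = 1.41492e-6 km/s.
5.07824e-6 − 1.41492e-6 ≈ 3.6633e-6 km/s.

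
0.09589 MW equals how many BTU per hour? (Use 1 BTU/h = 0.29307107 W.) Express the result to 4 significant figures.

1 MW = 3.41214e+6 BTU/h.
Thus 0.09589 × 3.41214e+6 ≈ 327200 BTU/h.

327200 BTU per hour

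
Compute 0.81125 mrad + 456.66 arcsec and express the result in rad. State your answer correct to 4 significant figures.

0.81125 mrad = 0.000811250 rad and 456.66 arcsec = 0.00221395 rad.
0.000811250 + 0.00221395 ≈ 0.003025 rad.

0.003025 rad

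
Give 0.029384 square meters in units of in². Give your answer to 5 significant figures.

1 m² = 1550.00 square inches.
0.029384 × 1550.00 ≈ 45.545 in².

45.545 square inches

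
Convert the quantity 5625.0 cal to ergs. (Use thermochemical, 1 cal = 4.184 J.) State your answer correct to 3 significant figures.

1 calorie = 4.18400e+7 erg.
So 5625.0 × 4.18400e+7 ≈ 2.35e+11 erg.

2.35e+11 erg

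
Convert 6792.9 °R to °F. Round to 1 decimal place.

6333.2 degrees Fahrenheit

°R = °F + 459.67.
Applying the formula gives 6333.2 °F.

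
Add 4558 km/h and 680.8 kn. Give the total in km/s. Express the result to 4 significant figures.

1.616 kilometers per second

4558 km/h = 1.26611 km/s and 680.8 kn = 0.350234 km/s.
1.26611 + 0.350234 ≈ 1.616 km/s.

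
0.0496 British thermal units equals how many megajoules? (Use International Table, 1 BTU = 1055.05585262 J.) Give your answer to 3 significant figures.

5.23e-5 MJ

1 British thermal unit = 0.00105506 MJ.
Then 0.0496 × 0.00105506 ≈ 5.23e-5 MJ.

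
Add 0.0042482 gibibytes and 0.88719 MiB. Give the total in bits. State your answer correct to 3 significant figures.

4.39 × 10^7 bit

0.0042482 GiB = 3.64918 × 10^7 bit and 0.88719 MiB = 7.44229 × 10^6 bit.
3.64918 × 10^7 + 7.44229 × 10^6 ≈ 4.39 × 10^7 bit.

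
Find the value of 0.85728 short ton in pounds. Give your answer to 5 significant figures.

1 short ton = 2000.00 lb.
0.85728 × 2000.00 ≈ 1714.6 lb.

1714.6 lb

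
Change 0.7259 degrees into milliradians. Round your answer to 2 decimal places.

12.67 mrad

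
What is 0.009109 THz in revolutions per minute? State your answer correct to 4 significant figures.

5.465e+11 revolutions per minute

1 THz = 6.00000e+13 revolutions per minute.
So 0.009109 × 6.00000e+13 ≈ 5.465e+11 rpm.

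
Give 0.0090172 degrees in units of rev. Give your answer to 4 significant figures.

2.505e-5 rev

1 degree = 0.00277778 revolutions.
Then 0.0090172 × 0.00277778 ≈ 2.505e-5 rev.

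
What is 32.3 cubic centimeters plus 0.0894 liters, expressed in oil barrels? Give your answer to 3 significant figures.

32.3 cm³ = 0.000203161 bbl and 0.0894 L = 0.000562309 bbl.
0.000203161 + 0.000562309 ≈ 0.000765 bbl.

0.000765 oil barrels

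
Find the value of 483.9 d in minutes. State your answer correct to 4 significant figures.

696800 min

1 d = 1440.00 min.
So 483.9 × 1440.00 ≈ 696800 min.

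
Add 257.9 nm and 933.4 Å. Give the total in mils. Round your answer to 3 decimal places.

0.014 mil

257.9 nm = 0.0101535 mil and 933.4 Å = 0.00367480 mil.
0.0101535 + 0.00367480 ≈ 0.014 mil.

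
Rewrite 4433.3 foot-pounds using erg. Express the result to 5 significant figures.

1 ft·lbf = 1.355818 × 10^7 erg.
Then 4433.3 × 1.355818 × 10^7 ≈ 6.0107 × 10^10 erg.

6.0107 × 10^10 erg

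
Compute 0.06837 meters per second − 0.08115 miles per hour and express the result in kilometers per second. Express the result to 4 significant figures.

3.209 × 10^-5 kilometers per second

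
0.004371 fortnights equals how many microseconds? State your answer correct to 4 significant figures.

1 fortnight = 1.20960e+12 μs.
Thus 0.004371 × 1.20960e+12 ≈ 5.287e+9 μs.

5.287e+9 microseconds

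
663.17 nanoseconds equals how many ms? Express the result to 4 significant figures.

1 ns = 1.00000 × 10^-6 ms.
663.17 × 1.00000 × 10^-6 ≈ 0.0006632 ms.

0.0006632 ms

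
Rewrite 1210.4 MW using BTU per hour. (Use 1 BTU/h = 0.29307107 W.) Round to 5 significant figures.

1 MW = 3.41214e+6 BTU per hour.
1210.4 × 3.41214e+6 ≈ 4.1301e+9 BTU/h.

4.1301e+9 BTU per hour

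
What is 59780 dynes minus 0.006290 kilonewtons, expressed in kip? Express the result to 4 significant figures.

59780 dyn = 0.000134391 kip and 0.006290 kN = 0.00141405 kip.
0.000134391 − 0.00141405 ≈ -0.001280 kip.

-0.001280 kip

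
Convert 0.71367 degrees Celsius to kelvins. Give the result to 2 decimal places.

K = °C + 273.15.
Applying the formula gives 273.86 K.

273.86 K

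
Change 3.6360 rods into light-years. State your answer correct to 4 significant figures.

1.933e-15 ly

1 rod = 5.31587e-16 ly.
Then 3.6360 × 5.31587e-16 ≈ 1.933e-15 ly.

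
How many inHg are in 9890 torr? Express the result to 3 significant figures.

389 inHg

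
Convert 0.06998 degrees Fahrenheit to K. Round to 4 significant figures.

K = (°F + 459.67) × 5/9.
Applying the formula gives 255.4 K.

255.4 K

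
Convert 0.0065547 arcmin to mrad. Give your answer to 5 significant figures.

1 arcminute = 0.290888 milliradians.
Thus 0.0065547 × 0.290888 ≈ 0.0019067 mrad.

0.0019067 mrad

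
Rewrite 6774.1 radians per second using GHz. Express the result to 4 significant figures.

1.078e-6 gigahertz

1 rad/s = 1.59155e-10 GHz.
Then 6774.1 × 1.59155e-10 ≈ 1.078e-6 GHz.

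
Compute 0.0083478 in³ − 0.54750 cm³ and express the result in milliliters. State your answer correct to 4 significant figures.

-0.4107 milliliters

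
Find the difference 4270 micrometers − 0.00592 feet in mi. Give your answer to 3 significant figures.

1.53 × 10^-6 miles

4270 μm = 2.65325 × 10^-6 mi and 0.00592 ft = 1.12121 × 10^-6 mi.
2.65325 × 10^-6 − 1.12121 × 10^-6 ≈ 1.53 × 10^-6 mi.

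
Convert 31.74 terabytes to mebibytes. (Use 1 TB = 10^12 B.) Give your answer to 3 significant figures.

1 TB = 953674 MiB.
Thus 31.74 × 953674 ≈ 3.03e+7 MiB.

3.03e+7 MiB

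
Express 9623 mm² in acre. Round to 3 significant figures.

2.38e-6 acre

1 mm² = 2.47105e-10 acres.
9623 × 2.47105e-10 ≈ 2.38e-6 acre.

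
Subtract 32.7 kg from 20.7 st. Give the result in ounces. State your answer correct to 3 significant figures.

3480 ounces

20.7 st = 4636.80 oz and 32.7 kg = 1153.46 oz.
4636.80 − 1153.46 ≈ 3480 oz.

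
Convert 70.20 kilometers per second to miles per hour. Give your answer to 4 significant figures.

1 km/s = 2236.94 mph.
70.20 × 2236.94 ≈ 157000 mph.

157000 mph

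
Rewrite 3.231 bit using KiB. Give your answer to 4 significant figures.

1 bit = 0.000122070 KiB.
Thus 3.231 × 0.000122070 ≈ 0.0003944 KiB.

0.0003944 KiB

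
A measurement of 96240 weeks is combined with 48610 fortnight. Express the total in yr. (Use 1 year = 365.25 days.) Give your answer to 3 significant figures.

96240 wk = 1844.44 yr and 48610 fortnight = 1863.22 yr.
1844.44 + 1863.22 ≈ 3710 yr.

3710 yr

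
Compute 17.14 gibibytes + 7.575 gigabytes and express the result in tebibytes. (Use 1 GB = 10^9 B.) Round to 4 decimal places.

0.0236 TiB

17.14 GiB = 0.0167383 TiB and 7.575 GB = 0.00688942 TiB.
0.0167383 + 0.00688942 ≈ 0.0236 TiB.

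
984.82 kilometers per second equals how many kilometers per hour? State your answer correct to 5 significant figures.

3.5454 × 10^6 kilometers per hour

1 km/s = 3600.00 km/h.
Thus 984.82 × 3600.00 ≈ 3.5454 × 10^6 km/h.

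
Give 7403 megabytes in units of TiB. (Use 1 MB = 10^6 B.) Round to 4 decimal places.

0.0067 TiB

1 megabyte = 9.09495 × 10^-7 TiB.
Thus 7403 × 9.09495 × 10^-7 ≈ 0.0067 TiB.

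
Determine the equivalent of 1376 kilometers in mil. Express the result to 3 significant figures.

1 kilometer = 3.93701e+7 mils.
Then 1376 × 3.93701e+7 ≈ 5.42e+10 mil.

5.42e+10 mils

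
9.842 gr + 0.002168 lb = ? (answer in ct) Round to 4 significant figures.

8.106 carats

9.842 gr = 3.18875 ct and 0.002168 lb = 4.91694 ct.
3.18875 + 4.91694 ≈ 8.106 ct.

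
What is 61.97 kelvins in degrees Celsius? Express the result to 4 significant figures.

K = °C + 273.15.
Applying the formula gives -211.2 °C.

-211.2 degrees Celsius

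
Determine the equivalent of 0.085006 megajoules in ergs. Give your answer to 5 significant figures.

8.5006e+11 ergs

1 megajoule = 1.00000e+13 ergs.
0.085006 × 1.00000e+13 ≈ 8.5006e+11 erg.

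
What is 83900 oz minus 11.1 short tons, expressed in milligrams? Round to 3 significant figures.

-7.69 × 10^9 mg

83900 oz = 2.37852 × 10^9 mg and 11.1 short ton = 1.00698 × 10^10 mg.
2.37852 × 10^9 − 1.00698 × 10^10 ≈ -7.69 × 10^9 mg.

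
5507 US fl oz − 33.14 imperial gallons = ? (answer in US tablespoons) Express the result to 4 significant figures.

825.3 US tablespoons

5507 US fl oz = 11014.0 US tbsp and 33.14 imp gal = 10188.7 US tbsp.
11014.0 − 10188.7 ≈ 825.3 US tbsp.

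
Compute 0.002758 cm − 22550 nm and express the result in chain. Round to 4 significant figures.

2.500e-7 chain

0.002758 cm = 1.37099e-6 chain and 22550 nm = 1.12095e-6 chain.
1.37099e-6 − 1.12095e-6 ≈ 2.500e-7 chain.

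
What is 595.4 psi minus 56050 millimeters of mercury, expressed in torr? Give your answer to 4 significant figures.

-25260 torr

595.4 psi = 30791.1 torr and 56050 mmHg = 56050.0 torr.
30791.1 − 56050.0 ≈ -25260 torr.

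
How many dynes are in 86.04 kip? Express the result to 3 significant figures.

1 kip = 4.44822e+8 dyn.
86.04 × 4.44822e+8 ≈ 3.83e+10 dyn.

3.83e+10 dynes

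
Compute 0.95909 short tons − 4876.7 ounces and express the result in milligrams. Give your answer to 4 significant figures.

0.95909 short ton = 8.70072 × 10^8 mg and 4876.7 oz = 1.38252 × 10^8 mg.
8.70072 × 10^8 − 1.38252 × 10^8 ≈ 7.318 × 10^8 mg.

7.318 × 10^8 milligrams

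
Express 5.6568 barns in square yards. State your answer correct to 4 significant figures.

6.765 × 10^-28 square yards

1 barn = 1.19599 × 10^-28 yd².
Thus 5.6568 × 1.19599 × 10^-28 ≈ 6.765 × 10^-28 yd².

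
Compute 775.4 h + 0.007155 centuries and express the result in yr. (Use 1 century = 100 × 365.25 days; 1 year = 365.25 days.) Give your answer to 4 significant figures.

0.8040 years

775.4 h = 0.0884554 yr and 0.007155 century = 0.715500 yr.
0.0884554 + 0.715500 ≈ 0.8040 yr.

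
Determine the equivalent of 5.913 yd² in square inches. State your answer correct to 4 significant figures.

7663 square inches

1 yd² = 1296.00 square inches.
So 5.913 × 1296.00 ≈ 7663 in².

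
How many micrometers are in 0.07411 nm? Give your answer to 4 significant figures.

7.411 × 10^-5 micrometers

1 nm = 0.00100000 micrometers.
So 0.07411 × 0.00100000 ≈ 7.411 × 10^-5 μm.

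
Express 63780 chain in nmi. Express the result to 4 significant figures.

692.8 nmi

1 chain = 0.0108622 nautical miles.
Thus 63780 × 0.0108622 ≈ 692.8 nmi.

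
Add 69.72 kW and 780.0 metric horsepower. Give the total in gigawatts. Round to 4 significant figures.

69.72 kW = 6.97200 × 10^-5 GW and 780.0 PS = 0.000573689 GW.
6.97200 × 10^-5 + 0.000573689 ≈ 0.0006434 GW.

0.0006434 gigawatts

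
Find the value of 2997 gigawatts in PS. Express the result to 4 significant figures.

4.075e+9 PS

1 gigawatt = 1.35962e+6 metric horsepower.
So 2997 × 1.35962e+6 ≈ 4.075e+9 PS.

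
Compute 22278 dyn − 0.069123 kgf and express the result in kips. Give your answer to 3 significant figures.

22278 dyn = 5.00829 × 10^-5 kip and 0.069123 kgf = 0.000152390 kip.
5.00829 × 10^-5 − 0.000152390 ≈ -0.000102 kip.

-0.000102 kip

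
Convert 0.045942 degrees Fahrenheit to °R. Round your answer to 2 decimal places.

°R = °F + 459.67.
Applying the formula gives 459.72 °R.

459.72 °R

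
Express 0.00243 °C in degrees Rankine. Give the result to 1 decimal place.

491.7 degrees Rankine

°R = (°C + 273.15) × 9/5.
Applying the formula gives 491.7 °R.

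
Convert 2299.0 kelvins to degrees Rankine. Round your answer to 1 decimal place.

°R = K × 9/5.
Applying the formula gives 4138.2 °R.

4138.2 °R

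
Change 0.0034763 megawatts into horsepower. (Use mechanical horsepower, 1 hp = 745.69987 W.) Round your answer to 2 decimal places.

4.66 hp

1 MW = 1341.02 hp.
0.0034763 × 1341.02 ≈ 4.66 hp.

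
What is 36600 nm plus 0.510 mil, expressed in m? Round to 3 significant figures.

36600 nm = 3.66000e-5 m and 0.510 mil = 1.29540e-5 m.
3.66000e-5 + 1.29540e-5 ≈ 4.96e-5 m.

4.96e-5 meters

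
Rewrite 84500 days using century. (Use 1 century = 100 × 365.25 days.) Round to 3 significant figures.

2.31 centuries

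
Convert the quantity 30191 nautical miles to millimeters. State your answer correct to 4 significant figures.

5.591e+10 millimeters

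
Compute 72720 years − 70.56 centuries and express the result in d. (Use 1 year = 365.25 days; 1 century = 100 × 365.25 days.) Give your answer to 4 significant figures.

72720 yr = 2.65610e+7 d and 70.56 century = 2.57720e+6 d.
2.65610e+7 − 2.57720e+6 ≈ 2.398e+7 d.

2.398e+7 d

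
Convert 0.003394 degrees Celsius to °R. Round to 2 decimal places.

491.68 °R

°R = (°C + 273.15) × 9/5.
Applying the formula gives 491.68 °R.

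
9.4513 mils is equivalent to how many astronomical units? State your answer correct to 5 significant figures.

1.6047e-15 astronomical units

1 mil = 1.69789e-16 astronomical units.
9.4513 × 1.69789e-16 ≈ 1.6047e-15 au.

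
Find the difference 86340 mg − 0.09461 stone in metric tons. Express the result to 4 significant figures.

-0.0005145 t

86340 mg = 8.63400e-5 t and 0.09461 st = 0.000600801 t.
8.63400e-5 − 0.000600801 ≈ -0.0005145 t.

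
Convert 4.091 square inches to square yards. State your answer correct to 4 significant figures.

1 square inch = 0.000771605 yd².
4.091 × 0.000771605 ≈ 0.003157 yd².

0.003157 square yards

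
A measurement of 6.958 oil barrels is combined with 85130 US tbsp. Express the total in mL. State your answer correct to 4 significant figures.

2.365e+6 milliliters

6.958 bbl = 1.10623e+6 mL and 85130 US tbsp = 1.25880e+6 mL.
1.10623e+6 + 1.25880e+6 ≈ 2.365e+6 mL.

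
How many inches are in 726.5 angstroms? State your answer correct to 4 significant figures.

2.860e-6 inches

1 angstrom = 3.93701e-9 in.
Then 726.5 × 3.93701e-9 ≈ 2.860e-6 in.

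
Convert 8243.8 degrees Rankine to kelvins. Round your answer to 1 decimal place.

°R = K × 9/5.
Applying the formula gives 4579.9 K.

4579.9 K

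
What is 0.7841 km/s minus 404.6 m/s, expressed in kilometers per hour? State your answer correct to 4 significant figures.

0.7841 km/s = 2822.76 km/h and 404.6 m/s = 1456.56 km/h.
2822.76 − 1456.56 ≈ 1366 km/h.

1366 kilometers per hour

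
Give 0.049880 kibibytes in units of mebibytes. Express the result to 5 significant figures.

1 KiB = 0.0009765625 mebibytes.
Then 0.049880 × 0.0009765625 ≈ 4.8711e-5 MiB.

4.8711e-5 MiB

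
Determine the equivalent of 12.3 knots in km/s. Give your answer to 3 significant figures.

0.00633 km/s

1 kn = 0.000514444 kilometers per second.
12.3 × 0.000514444 ≈ 0.00633 km/s.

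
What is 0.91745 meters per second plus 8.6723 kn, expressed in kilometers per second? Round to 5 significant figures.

0.91745 m/s = 0.000917450 km/s and 8.6723 kn = 0.00446142 km/s.
0.000917450 + 0.00446142 ≈ 0.0053789 km/s.

0.0053789 km/s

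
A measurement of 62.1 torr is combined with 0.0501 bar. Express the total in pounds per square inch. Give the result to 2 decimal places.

62.1 torr = 1.20081 psi and 0.0501 bar = 0.726639 psi.
1.20081 + 0.726639 ≈ 1.93 psi.

1.93 pounds per square inch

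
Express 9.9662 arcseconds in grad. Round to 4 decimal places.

1 arcsec = 0.000308642 gradians.
So 9.9662 × 0.000308642 ≈ 0.0031 grad.

0.0031 gradians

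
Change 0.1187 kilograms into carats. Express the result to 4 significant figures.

593.5 carats

1 kg = 5000.00 ct.
Then 0.1187 × 5000.00 ≈ 593.5 ct.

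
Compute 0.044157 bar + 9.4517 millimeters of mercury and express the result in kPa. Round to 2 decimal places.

0.044157 bar = 4.41570 kPa and 9.4517 mmHg = 1.26012 kPa.
4.41570 + 1.26012 ≈ 5.68 kPa.

5.68 kilopascals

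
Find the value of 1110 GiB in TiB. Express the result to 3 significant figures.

1.08 TiB

1 GiB = 0.0009765625 TiB.
So 1110 × 0.0009765625 ≈ 1.08 TiB.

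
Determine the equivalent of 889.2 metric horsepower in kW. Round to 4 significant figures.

1 PS = 0.735499 kW.
So 889.2 × 0.735499 ≈ 654.0 kW.

654.0 kW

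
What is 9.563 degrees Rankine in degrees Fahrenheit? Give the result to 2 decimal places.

°R = °F + 459.67.
Applying the formula gives -450.11 °F.

-450.11 degrees Fahrenheit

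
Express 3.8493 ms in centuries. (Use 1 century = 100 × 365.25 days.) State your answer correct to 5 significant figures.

1 ms = 3.16881e-13 century.
Thus 3.8493 × 3.16881e-13 ≈ 1.2198e-12 century.

1.2198e-12 century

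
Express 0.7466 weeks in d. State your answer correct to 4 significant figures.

5.226 d

1 week = 7.00000 days.
Then 0.7466 × 7.00000 ≈ 5.226 d.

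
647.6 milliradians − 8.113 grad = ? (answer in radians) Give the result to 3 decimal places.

0.520 rad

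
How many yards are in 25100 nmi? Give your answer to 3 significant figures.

1 nautical mile = 2025.37 yards.
Thus 25100 × 2025.37 ≈ 5.08 × 10^7 yd.

5.08 × 10^7 yd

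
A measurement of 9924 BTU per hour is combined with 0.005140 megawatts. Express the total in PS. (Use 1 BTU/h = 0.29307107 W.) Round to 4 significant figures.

10.94 metric horsepower

9924 BTU/h = 3.95437 PS and 0.005140 MW = 6.98846 PS.
3.95437 + 6.98846 ≈ 10.94 PS.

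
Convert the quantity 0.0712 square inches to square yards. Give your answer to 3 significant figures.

5.49 × 10^-5 square yards

1 square inch = 0.000771605 yd².
So 0.0712 × 0.000771605 ≈ 5.49 × 10^-5 yd².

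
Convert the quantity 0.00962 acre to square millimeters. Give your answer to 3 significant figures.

3.89e+7 mm²

1 acre = 4.04686e+9 square millimeters.
So 0.00962 × 4.04686e+9 ≈ 3.89e+7 mm².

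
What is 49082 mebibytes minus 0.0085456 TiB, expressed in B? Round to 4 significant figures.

4.207 × 10^10 B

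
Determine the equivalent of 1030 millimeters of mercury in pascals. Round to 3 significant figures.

137000 Pa

1 millimeter of mercury = 133.322 Pa.
1030 × 133.322 ≈ 137000 Pa.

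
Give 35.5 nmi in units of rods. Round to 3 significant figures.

13100 rods

1 nmi = 368.249 rod.
35.5 × 368.249 ≈ 13100 rod.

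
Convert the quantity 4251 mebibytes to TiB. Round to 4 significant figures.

1 mebibyte = 9.53674 × 10^-7 tebibytes.
4251 × 9.53674 × 10^-7 ≈ 0.004054 TiB.

0.004054 TiB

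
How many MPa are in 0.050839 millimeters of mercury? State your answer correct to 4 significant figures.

1 millimeter of mercury = 0.000133322 megapascals.
0.050839 × 0.000133322 ≈ 6.778 × 10^-6 MPa.

6.778 × 10^-6 megapascals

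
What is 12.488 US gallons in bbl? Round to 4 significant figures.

0.2973 oil barrels

1 US gal = 0.0238095 bbl.
Thus 12.488 × 0.0238095 ≈ 0.2973 bbl.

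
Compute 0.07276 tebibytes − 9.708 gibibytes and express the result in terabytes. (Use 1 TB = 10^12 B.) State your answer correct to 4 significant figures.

0.07276 TiB = 0.0800005 TB and 9.708 GiB = 0.0104239 TB.
0.0800005 − 0.0104239 ≈ 0.06958 TB.

0.06958 TB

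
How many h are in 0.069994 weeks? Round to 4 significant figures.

1 wk = 168.000 hours.
Then 0.069994 × 168.000 ≈ 11.76 h.

11.76 h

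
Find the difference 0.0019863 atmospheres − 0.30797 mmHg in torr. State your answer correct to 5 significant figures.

1.2016 torr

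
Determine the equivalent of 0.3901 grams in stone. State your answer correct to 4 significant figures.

6.143e-5 stone

1 g = 0.000157473 stone.
So 0.3901 × 0.000157473 ≈ 6.143e-5 st.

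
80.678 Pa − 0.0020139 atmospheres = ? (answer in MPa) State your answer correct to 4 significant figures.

80.678 Pa = 8.06780e-5 MPa and 0.0020139 atm = 0.000204058 MPa.
8.06780e-5 − 0.000204058 ≈ -0.0001234 MPa.

-0.0001234 MPa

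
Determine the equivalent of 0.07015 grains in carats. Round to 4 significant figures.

0.02273 ct

1 gr = 0.323995 ct.
Then 0.07015 × 0.323995 ≈ 0.02273 ct.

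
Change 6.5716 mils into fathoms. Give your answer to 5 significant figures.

1 mil = 1.38889e-5 fathom.
6.5716 × 1.38889e-5 ≈ 9.1272e-5 fathom.

9.1272e-5 fathom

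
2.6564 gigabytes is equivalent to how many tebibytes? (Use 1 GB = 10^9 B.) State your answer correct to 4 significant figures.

1 gigabyte = 0.000909495 TiB.
Thus 2.6564 × 0.000909495 ≈ 0.002416 TiB.

0.002416 tebibytes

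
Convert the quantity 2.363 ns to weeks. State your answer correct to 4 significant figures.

1 nanosecond = 1.65344 × 10^-15 wk.
2.363 × 1.65344 × 10^-15 ≈ 3.907 × 10^-15 wk.

3.907 × 10^-15 weeks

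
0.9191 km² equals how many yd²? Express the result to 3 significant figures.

1 square kilometer = 1.19599e+6 square yards.
Thus 0.9191 × 1.19599e+6 ≈ 1.10e+6 yd².

1.10e+6 yd²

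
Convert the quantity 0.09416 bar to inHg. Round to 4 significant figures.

1 bar = 29.5300 inches of mercury.
0.09416 × 29.5300 ≈ 2.781 inHg.

2.781 inHg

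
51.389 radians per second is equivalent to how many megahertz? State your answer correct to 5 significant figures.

8.1788 × 10^-6 MHz

1 radian per second = 1.59155 × 10^-7 MHz.
Thus 51.389 × 1.59155 × 10^-7 ≈ 8.1788 × 10^-6 MHz.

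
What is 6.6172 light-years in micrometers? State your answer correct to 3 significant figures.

1 light-year = 9.46073 × 10^21 μm.
Then 6.6172 × 9.46073 × 10^21 ≈ 6.26 × 10^22 μm.

6.26 × 10^22 μm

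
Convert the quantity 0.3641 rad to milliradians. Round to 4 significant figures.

364.1 milliradians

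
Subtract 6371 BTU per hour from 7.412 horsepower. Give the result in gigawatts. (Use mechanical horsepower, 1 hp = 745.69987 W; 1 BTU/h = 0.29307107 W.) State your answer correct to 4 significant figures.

7.412 hp = 5.52713 × 10^-6 GW and 6371 BTU/h = 1.86716 × 10^-6 GW.
5.52713 × 10^-6 − 1.86716 × 10^-6 ≈ 3.660 × 10^-6 GW.

3.660 × 10^-6 GW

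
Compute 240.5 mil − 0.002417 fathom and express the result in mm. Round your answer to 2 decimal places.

1.69 mm

240.5 mil = 6.10870 mm and 0.002417 fathom = 4.42021 mm.
6.10870 − 4.42021 ≈ 1.69 mm.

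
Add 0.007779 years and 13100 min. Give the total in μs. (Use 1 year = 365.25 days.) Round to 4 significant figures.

1.031 × 10^12 μs

0.007779 yr = 2.45487 × 10^11 μs and 13100 min = 7.86000 × 10^11 μs.
2.45487 × 10^11 + 7.86000 × 10^11 ≈ 1.031 × 10^12 μs.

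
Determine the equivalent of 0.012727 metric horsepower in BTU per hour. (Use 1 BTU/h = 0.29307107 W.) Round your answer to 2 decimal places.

31.94 BTU per hour

1 metric horsepower = 2509.63 BTU/h.
Then 0.012727 × 2509.63 ≈ 31.94 BTU/h.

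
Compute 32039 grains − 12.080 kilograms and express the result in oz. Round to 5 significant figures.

32039 gr = 73.2320 oz and 12.080 kg = 426.109 oz.
73.2320 − 426.109 ≈ -352.88 oz.

-352.88 ounces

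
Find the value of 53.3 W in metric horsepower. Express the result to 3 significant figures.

0.0725 PS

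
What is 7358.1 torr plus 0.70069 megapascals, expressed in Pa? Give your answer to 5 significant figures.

1.6817 × 10^6 pascals

7358.1 torr = 980999 Pa and 0.70069 MPa = 700690 Pa.
980999 + 700690 ≈ 1.6817 × 10^6 Pa.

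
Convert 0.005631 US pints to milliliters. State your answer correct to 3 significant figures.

1 US pt = 473.176 mL.
0.005631 × 473.176 ≈ 2.66 mL.

2.66 milliliters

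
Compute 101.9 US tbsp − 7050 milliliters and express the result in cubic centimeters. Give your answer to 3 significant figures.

101.9 US tbsp = 1506.77 cm³ and 7050 mL = 7050.00 cm³.
1506.77 − 7050.00 ≈ -5540 cm³.

-5540 cubic centimeters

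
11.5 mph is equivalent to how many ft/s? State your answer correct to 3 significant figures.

1 mile per hour = 1.46667 ft/s.
Then 11.5 × 1.46667 ≈ 16.9 ft/s.

16.9 ft/s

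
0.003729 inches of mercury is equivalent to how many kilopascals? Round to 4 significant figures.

1 inHg = 3.38639 kPa.
So 0.003729 × 3.38639 ≈ 0.01263 kPa.

0.01263 kPa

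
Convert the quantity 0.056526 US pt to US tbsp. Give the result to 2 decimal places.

1.81 US tbsp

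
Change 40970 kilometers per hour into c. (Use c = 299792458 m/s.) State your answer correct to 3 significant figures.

3.80 × 10^-5 times the speed of light

1 kilometer per hour = 9.26567 × 10^-10 c.
Thus 40970 × 9.26567 × 10^-10 ≈ 3.80 × 10^-5 c.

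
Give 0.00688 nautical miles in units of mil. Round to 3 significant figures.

502000 mils

1 nmi = 7.29134 × 10^7 mil.
So 0.00688 × 7.29134 × 10^7 ≈ 502000 mil.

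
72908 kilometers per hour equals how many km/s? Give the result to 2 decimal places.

20.25 kilometers per second

1 kilometer per hour = 0.000277778 kilometers per second.
72908 × 0.000277778 ≈ 20.25 km/s.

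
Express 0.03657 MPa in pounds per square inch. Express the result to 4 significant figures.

5.304 psi

1 megapascal = 145.038 pounds per square inch.
Then 0.03657 × 145.038 ≈ 5.304 psi.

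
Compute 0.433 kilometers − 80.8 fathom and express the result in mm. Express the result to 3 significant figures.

285000 mm

0.433 km = 433000 mm and 80.8 fathom = 147767 mm.
433000 − 147767 ≈ 285000 mm.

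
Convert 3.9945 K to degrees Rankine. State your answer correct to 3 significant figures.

7.19 °R

°R = K × 9/5.
Applying the formula gives 7.19 °R.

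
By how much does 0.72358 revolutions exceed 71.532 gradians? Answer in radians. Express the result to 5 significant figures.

3.4228 radians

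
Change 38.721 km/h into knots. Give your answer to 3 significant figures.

20.9 kn

1 kilometer per hour = 0.539957 knots.
38.721 × 0.539957 ≈ 20.9 kn.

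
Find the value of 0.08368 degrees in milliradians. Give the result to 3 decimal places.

1.460 mrad

1 ° = 17.4533 milliradians.
Thus 0.08368 × 17.4533 ≈ 1.460 mrad.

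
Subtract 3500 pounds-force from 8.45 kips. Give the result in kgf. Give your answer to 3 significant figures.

2250 kilograms-force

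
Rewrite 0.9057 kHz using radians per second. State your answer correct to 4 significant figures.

1 kHz = 6283.19 radians per second.
0.9057 × 6283.19 ≈ 5691 rad/s.

5691 radians per second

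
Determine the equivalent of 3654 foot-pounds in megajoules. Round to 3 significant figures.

1 foot-pound = 1.35582e-6 megajoules.
Then 3654 × 1.35582e-6 ≈ 0.00495 MJ.

0.00495 MJ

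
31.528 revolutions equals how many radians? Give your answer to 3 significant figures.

1 rev = 6.28319 radians.
31.528 × 6.28319 ≈ 198 rad.

198 rad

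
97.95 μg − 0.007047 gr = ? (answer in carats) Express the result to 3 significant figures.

-0.00179 ct

97.95 μg = 0.000489750 ct and 0.007047 gr = 0.00228319 ct.
0.000489750 − 0.00228319 ≈ -0.00179 ct.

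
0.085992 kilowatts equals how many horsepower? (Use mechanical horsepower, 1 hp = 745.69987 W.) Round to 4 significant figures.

0.1153 hp

1 kW = 1.34102 horsepower.
Then 0.085992 × 1.34102 ≈ 0.1153 hp.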